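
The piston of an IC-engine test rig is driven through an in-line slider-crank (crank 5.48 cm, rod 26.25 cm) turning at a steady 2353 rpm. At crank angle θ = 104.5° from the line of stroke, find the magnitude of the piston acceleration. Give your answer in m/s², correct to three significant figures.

1450

ω = 2π·2353/60 = 246.4 rad/s
x(θ) = r cosθ + √(L² − r² sin²θ); with ω constant, a = ω²·d²x/dθ².
d²x/dθ² = −r cosθ − r²(cos2θ)/√u − r⁴ sin²2θ/(4u^{3/2}),  u = L² − r² sin²θ = 0.0660915 m².
Substituting r = 0.0548 m, L = 0.2625 m, θ = 104.5°: d²x/dθ² = +0.023906 m.
a = ω²·d²x/dθ² = (246.4)²·(+0.023906) = +1451.5 m/s²;  |a| = 1451.5 m/s².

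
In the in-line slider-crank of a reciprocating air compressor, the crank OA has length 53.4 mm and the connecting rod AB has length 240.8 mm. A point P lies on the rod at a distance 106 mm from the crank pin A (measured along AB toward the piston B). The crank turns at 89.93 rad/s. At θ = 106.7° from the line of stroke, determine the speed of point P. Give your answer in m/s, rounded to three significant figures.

4.53

ω = 89.93 rad/s.  Crank-pin speed |V_A| = rω = 4.8023 m/s, perpendicular to OA.
Rod angle: sinφ = −(r/L) sinθ ⇒ φ = -12.263°; ω_rod = −rω cosθ/√(L²−r²sin²θ) = +5.8646 rad/s.
V_P = V_A + ω_rod × AP, with AP = 0.106 m along the rod.
Components: V_Px = −rω sinθ − a·ω_rod·sinφ = -4.4677 m/s;  V_Py = rω cosθ + a·ω_rod·cosφ = -0.77251 m/s.
|V_P| = √(V_Px² + V_Py²) = 4.534 m/s.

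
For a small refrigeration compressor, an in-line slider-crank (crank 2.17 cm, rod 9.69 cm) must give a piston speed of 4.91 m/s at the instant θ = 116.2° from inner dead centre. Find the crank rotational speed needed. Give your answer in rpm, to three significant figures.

2680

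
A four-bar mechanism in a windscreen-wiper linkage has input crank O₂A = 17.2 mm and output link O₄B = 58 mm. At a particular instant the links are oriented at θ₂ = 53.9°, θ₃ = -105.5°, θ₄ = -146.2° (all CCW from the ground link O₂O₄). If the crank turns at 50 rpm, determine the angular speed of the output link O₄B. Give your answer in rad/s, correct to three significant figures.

0.838

ω₂ = 5.236 rad/s (from 50 rpm).
Differentiating the loop-closure r₂e^{iθ₂}+r₃e^{iθ₃}=r₁+r₄e^{iθ₄} gives r₂ω₂e^{iθ₂}+r₃ω₃e^{iθ₃}=r₄ω₄e^{iθ₄}.
Eliminating the other unknown: ω₄ = r₂ω₂ sin(θ₂−θ₃) / [r₄ sin(θ₄−θ₃)].
Numerator sine = +0.35184; denominator sine = -0.65210.
Result = 0.0172·5.236·(+0.35184) / (0.058·(-0.65210)) = -0.83779 rad/s; magnitude 0.83779 rad/s.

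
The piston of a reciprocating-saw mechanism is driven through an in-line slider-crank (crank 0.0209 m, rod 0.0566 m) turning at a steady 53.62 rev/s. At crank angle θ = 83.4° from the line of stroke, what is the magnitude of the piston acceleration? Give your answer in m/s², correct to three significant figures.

642

ω = 2π·53.6 = 336.9 rad/s
x(θ) = r cosθ + √(L² − r² sin²θ); with ω constant, a = ω²·d²x/dθ².
d²x/dθ² = −r cosθ − r²(cos2θ)/√u − r⁴ sin²2θ/(4u^{3/2}),  u = L² − r² sin²θ = 0.00277252 m².
Substituting r = 0.0209 m, L = 0.0566 m, θ = 83.4°: d²x/dθ² = +0.0056573 m.
a = ω²·d²x/dθ² = (336.9)²·(+0.0056573) = +642.13 m/s²;  |a| = 642.13 m/s².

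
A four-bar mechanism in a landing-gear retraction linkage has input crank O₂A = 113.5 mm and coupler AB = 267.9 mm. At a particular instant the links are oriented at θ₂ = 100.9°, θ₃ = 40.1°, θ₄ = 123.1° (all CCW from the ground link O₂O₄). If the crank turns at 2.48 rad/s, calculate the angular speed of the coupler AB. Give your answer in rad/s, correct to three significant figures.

0.400

ω₂ = 2.48 rad/s
Differentiating the loop-closure r₂e^{iθ₂}+r₃e^{iθ₃}=r₁+r₄e^{iθ₄} gives r₂ω₂e^{iθ₂}+r₃ω₃e^{iθ₃}=r₄ω₄e^{iθ₄}.
Eliminating the other unknown: ω₃ = r₂ω₂ sin(θ₄−θ₂) / [r₃ sin(θ₃−θ₄)].
Numerator sine = +0.37784; denominator sine = -0.99255.
Result = 0.1135·2.48·(+0.37784) / (0.2679·(-0.99255)) = -0.39998 rad/s; magnitude 0.39998 rad/s.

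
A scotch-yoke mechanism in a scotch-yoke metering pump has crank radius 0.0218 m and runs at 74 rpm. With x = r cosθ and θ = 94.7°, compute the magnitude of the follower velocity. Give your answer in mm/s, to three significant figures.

168

ω = 7.749 rad/s (from 74 rpm).
x = r cosθ ⇒ ẋ = −rω sinθ.
|v| = rω|sinθ| = 0.0218·7.749·|sin 94.7°| = 0.16837 m/s = 168.37 mm/s.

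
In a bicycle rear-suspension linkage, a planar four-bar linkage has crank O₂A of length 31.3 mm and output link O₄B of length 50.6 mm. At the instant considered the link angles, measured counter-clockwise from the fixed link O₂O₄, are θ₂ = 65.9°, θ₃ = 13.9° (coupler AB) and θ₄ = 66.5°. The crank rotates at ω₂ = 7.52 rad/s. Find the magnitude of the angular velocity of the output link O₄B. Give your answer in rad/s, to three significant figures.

ω₂ = 7.52 rad/s
Differentiating the loop-closure r₂e^{iθ₂}+r₃e^{iθ₃}=r₁+r₄e^{iθ₄} gives r₂ω₂e^{iθ₂}+r₃ω₃e^{iθ₃}=r₄ω₄e^{iθ₄}.
Eliminating the other unknown: ω₄ = r₂ω₂ sin(θ₂−θ₃) / [r₄ sin(θ₄−θ₃)].
Numerator sine = +0.78801; denominator sine = +0.79441.
Result = 0.0313·7.52·(+0.78801) / (0.0506·(+0.79441)) = +4.6142 rad/s; magnitude 4.6142 rad/s.

4.61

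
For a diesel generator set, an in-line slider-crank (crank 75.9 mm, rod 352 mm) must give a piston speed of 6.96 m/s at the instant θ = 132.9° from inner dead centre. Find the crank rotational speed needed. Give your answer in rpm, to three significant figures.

1400

For an in-line slider-crank, |v_piston| = rω|sinθ|·[1 + r cosθ/√(L² − r² sin²θ)].
With r = 0.0759 m, L = 0.352 m, θ = 132.9°: the bracketed kinematic factor |dx/dθ| = 0.047335 m.
ω = v/|dx/dθ| = 6.96/0.047335 = 147.04 rad/s.
N = 60ω/(2π) = 1404.1 rpm.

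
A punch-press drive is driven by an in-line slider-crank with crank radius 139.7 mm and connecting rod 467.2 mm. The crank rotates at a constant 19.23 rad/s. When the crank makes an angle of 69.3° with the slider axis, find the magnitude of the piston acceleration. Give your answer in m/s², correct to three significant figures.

ω = 19.23 rad/s
x(θ) = r cosθ + √(L² − r² sin²θ); with ω constant, a = ω²·d²x/dθ².
d²x/dθ² = −r cosθ − r²(cos2θ)/√u − r⁴ sin²2θ/(4u^{3/2}),  u = L² − r² sin²θ = 0.201198 m².
Substituting r = 0.1397 m, L = 0.4672 m, θ = 69.3°: d²x/dθ² = -0.017205 m.
a = ω²·d²x/dθ² = (19.23)²·(-0.017205) = -6.3623 m/s²;  |a| = 6.3623 m/s².

6.36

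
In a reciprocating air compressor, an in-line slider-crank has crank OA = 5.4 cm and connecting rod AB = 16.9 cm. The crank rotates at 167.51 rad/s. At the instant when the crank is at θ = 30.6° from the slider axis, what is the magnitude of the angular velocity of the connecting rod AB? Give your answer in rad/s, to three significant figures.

ω = 167.5 rad/s
The rod makes angle φ with the slider axis where L sinφ = r sinθ; differentiating, L cosφ·φ̇ = r ω cosθ.
L cosφ = √(L² − r² sin²θ) = 0.16675 m.
|ω_rod| = r ω |cosθ| / √(L² − r² sin²θ) = 0.054·167.5·0.86074/0.16675 = 46.692 rad/s.

46.7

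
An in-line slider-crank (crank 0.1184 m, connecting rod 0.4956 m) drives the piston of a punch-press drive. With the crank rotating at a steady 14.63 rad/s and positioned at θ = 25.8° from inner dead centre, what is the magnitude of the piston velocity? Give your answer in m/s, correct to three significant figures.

ω = 14.63 rad/s
For an in-line slider-crank, x = r cosθ + √(L² − r² sin²θ), so v = −rω sinθ·[1 + r cosθ/√(L² − r² sin²θ)].
With r = 0.1184 m, L = 0.4956 m, θ = 25.8°: √(L² − r² sin²θ) = 0.49291 m.
v = −0.1184·14.63·0.43523·[1 + 0.1184·0.90032/0.49291] = -0.91694 m/s.
|v| = 0.91694 m/s.

0.917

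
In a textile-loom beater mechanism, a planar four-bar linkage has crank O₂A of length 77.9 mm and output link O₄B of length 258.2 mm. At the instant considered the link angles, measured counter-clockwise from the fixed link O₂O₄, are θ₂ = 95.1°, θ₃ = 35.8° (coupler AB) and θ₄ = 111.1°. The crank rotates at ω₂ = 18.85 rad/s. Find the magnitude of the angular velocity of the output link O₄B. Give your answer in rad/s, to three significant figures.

ω₂ = 18.85 rad/s
Differentiating the loop-closure r₂e^{iθ₂}+r₃e^{iθ₃}=r₁+r₄e^{iθ₄} gives r₂ω₂e^{iθ₂}+r₃ω₃e^{iθ₃}=r₄ω₄e^{iθ₄}.
Eliminating the other unknown: ω₄ = r₂ω₂ sin(θ₂−θ₃) / [r₄ sin(θ₄−θ₃)].
Numerator sine = +0.85985; denominator sine = +0.96727.
Result = 0.0779·18.85·(+0.85985) / (0.2582·(+0.96727)) = +5.0556 rad/s; magnitude 5.0556 rad/s.

5.06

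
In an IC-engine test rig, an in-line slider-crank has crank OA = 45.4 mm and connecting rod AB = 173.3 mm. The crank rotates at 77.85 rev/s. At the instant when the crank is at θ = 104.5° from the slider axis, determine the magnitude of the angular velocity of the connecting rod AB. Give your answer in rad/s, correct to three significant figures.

ω = 489.1 rad/s (converted from 77.85 rev/s).
The rod makes angle φ with the slider axis where L sinφ = r sinθ; differentiating, L cosφ·φ̇ = r ω cosθ.
L cosφ = √(L² − r² sin²θ) = 0.16763 m.
|ω_rod| = r ω |cosθ| / √(L² − r² sin²θ) = 0.0454·489.1·0.25038/0.16763 = 33.169 rad/s.

33.2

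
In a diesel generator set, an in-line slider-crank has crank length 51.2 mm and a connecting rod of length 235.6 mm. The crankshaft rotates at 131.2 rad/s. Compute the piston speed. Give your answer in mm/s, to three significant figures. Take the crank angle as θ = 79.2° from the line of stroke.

6870

ω = 131.2 rad/s
For an in-line slider-crank, x = r cosθ + √(L² − r² sin²θ), so v = −rω sinθ·[1 + r cosθ/√(L² − r² sin²θ)].
With r = 0.0512 m, L = 0.2356 m, θ = 79.2°: √(L² − r² sin²θ) = 0.23017 m.
v = −0.0512·131.2·0.98229·[1 + 0.0512·0.18738/0.23017] = -6.8735 m/s.
|v| = 6.8735 m/s = 6873.5 mm/s.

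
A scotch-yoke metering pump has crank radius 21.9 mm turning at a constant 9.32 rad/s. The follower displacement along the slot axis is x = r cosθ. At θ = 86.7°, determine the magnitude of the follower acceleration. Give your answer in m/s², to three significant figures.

ω = 9.32 rad/s
x = r cosθ ⇒ ẍ = −rω² cosθ (ω constant).
|a| = rω²|cosθ| = 0.0219·(9.32)²·|cos 86.7°| = 0.1095 m/s².

0.110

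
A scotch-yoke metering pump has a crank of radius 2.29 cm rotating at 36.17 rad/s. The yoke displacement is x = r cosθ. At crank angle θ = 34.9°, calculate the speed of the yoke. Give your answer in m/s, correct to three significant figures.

ω = 36.17 rad/s
x = r cosθ ⇒ ẋ = −rω sinθ.
|v| = rω|sinθ| = 0.0229·36.17·|sin 34.9°| = 0.4739 m/s.

0.474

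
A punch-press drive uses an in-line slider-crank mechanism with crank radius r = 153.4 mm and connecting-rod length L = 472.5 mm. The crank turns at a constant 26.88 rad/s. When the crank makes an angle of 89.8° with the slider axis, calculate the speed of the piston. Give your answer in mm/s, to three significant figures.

ω = 26.88 rad/s
For an in-line slider-crank, x = r cosθ + √(L² − r² sin²θ), so v = −rω sinθ·[1 + r cosθ/√(L² − r² sin²θ)].
With r = 0.1534 m, L = 0.4725 m, θ = 89.8°: √(L² − r² sin²θ) = 0.44691 m.
v = −0.1534·26.88·0.99999·[1 + 0.1534·0.00349/0.44691] = -4.1283 m/s.
|v| = 4.1283 m/s = 4128.3 mm/s.

4130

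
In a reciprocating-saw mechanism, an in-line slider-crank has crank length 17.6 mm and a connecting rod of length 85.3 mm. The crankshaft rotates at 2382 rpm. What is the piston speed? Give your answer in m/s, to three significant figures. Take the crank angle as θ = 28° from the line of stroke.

ω = 2π·2382/60 = 249.4 rad/s
For an in-line slider-crank, x = r cosθ + √(L² − r² sin²θ), so v = −rω sinθ·[1 + r cosθ/√(L² − r² sin²θ)].
With r = 0.0176 m, L = 0.0853 m, θ = 28°: √(L² − r² sin²θ) = 0.084899 m.
v = −0.0176·249.4·0.46947·[1 + 0.0176·0.88295/0.084899] = -2.4383 m/s.
|v| = 2.4383 m/s.

2.44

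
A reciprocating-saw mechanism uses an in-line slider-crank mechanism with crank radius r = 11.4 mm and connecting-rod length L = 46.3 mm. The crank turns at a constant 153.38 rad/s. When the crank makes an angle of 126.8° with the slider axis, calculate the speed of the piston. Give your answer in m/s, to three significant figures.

ω = 153.4 rad/s
For an in-line slider-crank, x = r cosθ + √(L² − r² sin²θ), so v = −rω sinθ·[1 + r cosθ/√(L² − r² sin²θ)].
With r = 0.0114 m, L = 0.0463 m, θ = 126.8°: √(L² − r² sin²θ) = 0.045391 m.
v = −0.0114·153.4·0.80073·[1 + 0.0114·-0.59902/0.045391] = -1.1895 m/s.
|v| = 1.1895 m/s.

1.19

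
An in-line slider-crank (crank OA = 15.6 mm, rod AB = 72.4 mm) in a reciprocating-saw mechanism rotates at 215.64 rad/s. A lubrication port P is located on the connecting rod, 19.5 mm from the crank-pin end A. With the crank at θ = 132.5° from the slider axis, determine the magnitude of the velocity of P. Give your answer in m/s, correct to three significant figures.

2.90

ω = 215.6 rad/s.  Crank-pin speed |V_A| = rω = 3.364 m/s, perpendicular to OA.
Rod angle: sinφ = −(r/L) sinθ ⇒ φ = -9.141°; ω_rod = −rω cosθ/√(L²−r²sin²θ) = +31.794 rad/s.
V_P = V_A + ω_rod × AP, with AP = 0.0195 m along the rod.
Components: V_Px = −rω sinθ − a·ω_rod·sinφ = -2.3817 m/s;  V_Py = rω cosθ + a·ω_rod·cosφ = -1.6606 m/s.
|V_P| = √(V_Px² + V_Py²) = 2.9034 m/s.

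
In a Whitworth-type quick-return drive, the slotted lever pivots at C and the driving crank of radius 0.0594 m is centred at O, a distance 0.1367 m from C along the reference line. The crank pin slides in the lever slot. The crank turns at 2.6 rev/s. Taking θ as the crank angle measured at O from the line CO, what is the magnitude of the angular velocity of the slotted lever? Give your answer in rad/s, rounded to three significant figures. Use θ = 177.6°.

12.5

ω = 16.34 rad/s (from 2.6 rev/s).
Crank pin A relative to C: A = (d + r cosθ, r sinθ); lever angle φ = atan2(r sinθ, d + r cosθ).
Differentiating tanφ: φ̇ = rω(d cosθ + r)/(d² + r² + 2dr cosθ).
d² + r² + 2dr cosθ = |CA|² = 0.00598954 m²;  d cosθ + r = -0.07718 m.
|ω_lever| = |0.0594·16.34·-0.07718| / 0.00598954 = 12.504 rad/s.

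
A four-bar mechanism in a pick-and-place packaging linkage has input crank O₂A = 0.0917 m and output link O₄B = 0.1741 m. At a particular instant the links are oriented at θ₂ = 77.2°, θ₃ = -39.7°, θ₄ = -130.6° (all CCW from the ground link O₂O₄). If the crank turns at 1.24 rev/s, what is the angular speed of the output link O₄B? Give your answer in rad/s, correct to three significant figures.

3.66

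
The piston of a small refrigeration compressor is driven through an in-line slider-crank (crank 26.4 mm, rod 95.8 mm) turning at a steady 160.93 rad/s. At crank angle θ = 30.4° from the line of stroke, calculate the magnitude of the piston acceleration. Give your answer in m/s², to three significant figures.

ω = 160.9 rad/s
x(θ) = r cosθ + √(L² − r² sin²θ); with ω constant, a = ω²·d²x/dθ².
d²x/dθ² = −r cosθ − r²(cos2θ)/√u − r⁴ sin²2θ/(4u^{3/2}),  u = L² − r² sin²θ = 0.00899917 m².
Substituting r = 0.0264 m, L = 0.0958 m, θ = 30.4°: d²x/dθ² = -0.026463 m.
a = ω²·d²x/dθ² = (160.9)²·(-0.026463) = -685.35 m/s²;  |a| = 685.35 m/s².

685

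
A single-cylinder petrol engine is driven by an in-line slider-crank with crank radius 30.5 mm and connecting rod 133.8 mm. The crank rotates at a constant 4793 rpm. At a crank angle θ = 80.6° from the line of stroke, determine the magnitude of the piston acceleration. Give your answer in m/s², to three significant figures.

444

ω = 2π·4793/60 = 501.9 rad/s
x(θ) = r cosθ + √(L² − r² sin²θ); with ω constant, a = ω²·d²x/dθ².
d²x/dθ² = −r cosθ − r²(cos2θ)/√u − r⁴ sin²2θ/(4u^{3/2}),  u = L² − r² sin²θ = 0.016997 m².
Substituting r = 0.0305 m, L = 0.1338 m, θ = 80.6°: d²x/dθ² = +0.0017631 m.
a = ω²·d²x/dθ² = (501.9)²·(+0.0017631) = +444.16 m/s²;  |a| = 444.16 m/s².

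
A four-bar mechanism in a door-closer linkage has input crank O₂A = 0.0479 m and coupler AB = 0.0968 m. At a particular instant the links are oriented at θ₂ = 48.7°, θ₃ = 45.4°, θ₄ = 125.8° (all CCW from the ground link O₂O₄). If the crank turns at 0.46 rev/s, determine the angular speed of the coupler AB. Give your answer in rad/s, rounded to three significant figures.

ω₂ = 2.89 rad/s (from 0.46 rev/s).
Differentiating the loop-closure r₂e^{iθ₂}+r₃e^{iθ₃}=r₁+r₄e^{iθ₄} gives r₂ω₂e^{iθ₂}+r₃ω₃e^{iθ₃}=r₄ω₄e^{iθ₄}.
Eliminating the other unknown: ω₃ = r₂ω₂ sin(θ₄−θ₂) / [r₃ sin(θ₃−θ₄)].
Numerator sine = +0.97476; denominator sine = -0.98600.
Result = 0.0479·2.89·(+0.97476) / (0.0968·(-0.98600)) = -1.4139 rad/s; magnitude 1.4139 rad/s.

1.41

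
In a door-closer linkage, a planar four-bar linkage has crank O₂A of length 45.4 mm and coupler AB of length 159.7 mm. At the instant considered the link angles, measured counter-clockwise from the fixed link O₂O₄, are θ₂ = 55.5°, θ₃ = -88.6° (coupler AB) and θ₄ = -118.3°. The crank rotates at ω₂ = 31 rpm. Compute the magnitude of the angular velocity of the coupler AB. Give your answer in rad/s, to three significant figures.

ω₂ = 3.246 rad/s (from 31 rpm).
Differentiating the loop-closure r₂e^{iθ₂}+r₃e^{iθ₃}=r₁+r₄e^{iθ₄} gives r₂ω₂e^{iθ₂}+r₃ω₃e^{iθ₃}=r₄ω₄e^{iθ₄}.
Eliminating the other unknown: ω₃ = r₂ω₂ sin(θ₄−θ₂) / [r₃ sin(θ₃−θ₄)].
Numerator sine = -0.10800; denominator sine = +0.49546.
Result = 0.0454·3.246·(-0.10800) / (0.1597·(+0.49546)) = -0.20117 rad/s; magnitude 0.20117 rad/s.

0.201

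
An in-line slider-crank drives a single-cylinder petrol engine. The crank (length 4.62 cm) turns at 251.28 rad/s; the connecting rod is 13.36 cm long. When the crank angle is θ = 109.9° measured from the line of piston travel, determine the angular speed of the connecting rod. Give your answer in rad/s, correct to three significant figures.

31.3

ω = 251.3 rad/s
The rod makes angle φ with the slider axis where L sinφ = r sinθ; differentiating, L cosφ·φ̇ = r ω cosθ.
L cosφ = √(L² − r² sin²θ) = 0.12634 m.
|ω_rod| = r ω |cosθ| / √(L² − r² sin²θ) = 0.0462·251.3·0.34038/0.12634 = 31.277 rad/s.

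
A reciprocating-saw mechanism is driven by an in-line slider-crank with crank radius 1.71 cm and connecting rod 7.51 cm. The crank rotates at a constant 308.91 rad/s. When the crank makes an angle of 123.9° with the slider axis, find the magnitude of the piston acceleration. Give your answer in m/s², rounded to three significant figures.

1050

ω = 308.9 rad/s
x(θ) = r cosθ + √(L² − r² sin²θ); with ω constant, a = ω²·d²x/dθ².
d²x/dθ² = −r cosθ − r²(cos2θ)/√u − r⁴ sin²2θ/(4u^{3/2}),  u = L² − r² sin²θ = 0.00543856 m².
Substituting r = 0.0171 m, L = 0.0751 m, θ = 123.9°: d²x/dθ² = +0.01099 m.
a = ω²·d²x/dθ² = (308.9)²·(+0.01099) = +1048.7 m/s²;  |a| = 1048.7 m/s².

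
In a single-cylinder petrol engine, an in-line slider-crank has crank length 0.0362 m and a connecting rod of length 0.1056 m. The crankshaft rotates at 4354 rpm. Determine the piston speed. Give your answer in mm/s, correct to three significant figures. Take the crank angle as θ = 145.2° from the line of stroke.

6720

ω = 2π·4354/60 = 455.9 rad/s
For an in-line slider-crank, x = r cosθ + √(L² − r² sin²θ), so v = −rω sinθ·[1 + r cosθ/√(L² − r² sin²θ)].
With r = 0.0362 m, L = 0.1056 m, θ = 145.2°: √(L² − r² sin²θ) = 0.10356 m.
v = −0.0362·455.9·0.57071·[1 + 0.0362·-0.82115/0.10356] = -6.716 m/s.
|v| = 6.716 m/s = 6716 mm/s.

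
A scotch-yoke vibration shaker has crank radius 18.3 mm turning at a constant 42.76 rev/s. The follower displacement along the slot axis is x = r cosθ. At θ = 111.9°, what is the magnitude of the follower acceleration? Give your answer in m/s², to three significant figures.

493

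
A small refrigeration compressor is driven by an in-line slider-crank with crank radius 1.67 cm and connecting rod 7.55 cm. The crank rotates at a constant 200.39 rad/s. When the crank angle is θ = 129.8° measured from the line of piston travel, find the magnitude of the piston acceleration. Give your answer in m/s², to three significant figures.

455

ω = 200.4 rad/s
x(θ) = r cosθ + √(L² − r² sin²θ); with ω constant, a = ω²·d²x/dθ².
d²x/dθ² = −r cosθ − r²(cos2θ)/√u − r⁴ sin²2θ/(4u^{3/2}),  u = L² − r² sin²θ = 0.00553563 m².
Substituting r = 0.0167 m, L = 0.0755 m, θ = 129.8°: d²x/dθ² = +0.011321 m.
a = ω²·d²x/dθ² = (200.4)²·(+0.011321) = +454.6 m/s²;  |a| = 454.6 m/s².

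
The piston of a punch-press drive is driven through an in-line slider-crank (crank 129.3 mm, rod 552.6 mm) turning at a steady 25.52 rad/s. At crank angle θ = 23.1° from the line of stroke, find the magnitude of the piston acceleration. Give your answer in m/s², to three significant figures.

91.3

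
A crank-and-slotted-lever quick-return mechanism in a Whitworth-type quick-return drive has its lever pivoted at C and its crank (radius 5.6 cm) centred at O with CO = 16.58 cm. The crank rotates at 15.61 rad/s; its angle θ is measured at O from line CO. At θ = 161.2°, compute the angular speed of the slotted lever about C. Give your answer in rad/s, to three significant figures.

ω = 15.61 rad/s
Crank pin A relative to C: A = (d + r cosθ, r sinθ); lever angle φ = atan2(r sinθ, d + r cosθ).
Differentiating tanφ: φ̇ = rω(d cosθ + r)/(d² + r² + 2dr cosθ).
d² + r² + 2dr cosθ = |CA|² = 0.0130467 m²;  d cosθ + r = -0.10095 m.
|ω_lever| = |0.056·15.61·-0.10095| / 0.0130467 = 6.7642 rad/s.

6.76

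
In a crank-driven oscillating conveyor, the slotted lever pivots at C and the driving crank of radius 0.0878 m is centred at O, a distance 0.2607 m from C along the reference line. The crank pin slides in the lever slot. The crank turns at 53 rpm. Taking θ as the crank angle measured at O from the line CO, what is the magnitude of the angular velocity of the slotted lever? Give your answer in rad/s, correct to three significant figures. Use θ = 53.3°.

ω = 5.55 rad/s (from 53 rpm).
Crank pin A relative to C: A = (d + r cosθ, r sinθ); lever angle φ = atan2(r sinθ, d + r cosθ).
Differentiating tanφ: φ̇ = rω(d cosθ + r)/(d² + r² + 2dr cosθ).
d² + r² + 2dr cosθ = |CA|² = 0.103032 m²;  d cosθ + r = +0.2436 m.
|ω_lever| = |0.0878·5.55·+0.2436| / 0.103032 = 1.1521 rad/s.

1.15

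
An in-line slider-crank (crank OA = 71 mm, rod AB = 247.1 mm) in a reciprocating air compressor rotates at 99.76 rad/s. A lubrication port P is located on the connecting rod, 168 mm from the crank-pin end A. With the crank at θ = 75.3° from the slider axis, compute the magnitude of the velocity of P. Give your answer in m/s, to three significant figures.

7.23

ω = 99.76 rad/s.  Crank-pin speed |V_A| = rω = 7.083 m/s, perpendicular to OA.
Rod angle: sinφ = −(r/L) sinθ ⇒ φ = -16.137°; ω_rod = −rω cosθ/√(L²−r²sin²θ) = -7.5721 rad/s.
V_P = V_A + ω_rod × AP, with AP = 0.168 m along the rod.
Components: V_Px = −rω sinθ − a·ω_rod·sinφ = -7.2047 m/s;  V_Py = rω cosθ + a·ω_rod·cosφ = +0.57536 m/s.
|V_P| = √(V_Px² + V_Py²) = 7.2276 m/s.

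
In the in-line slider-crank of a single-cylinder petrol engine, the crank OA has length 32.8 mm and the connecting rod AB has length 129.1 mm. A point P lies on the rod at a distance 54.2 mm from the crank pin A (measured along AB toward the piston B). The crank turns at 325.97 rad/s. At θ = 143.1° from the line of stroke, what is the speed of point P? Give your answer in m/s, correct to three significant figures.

7.68

ω = 326 rad/s.  Crank-pin speed |V_A| = rω = 10.692 m/s, perpendicular to OA.
Rod angle: sinφ = −(r/L) sinθ ⇒ φ = -8.775°; ω_rod = −rω cosθ/√(L²−r²sin²θ) = +67.013 rad/s.
V_P = V_A + ω_rod × AP, with AP = 0.0542 m along the rod.
Components: V_Px = −rω sinθ − a·ω_rod·sinφ = -5.8655 m/s;  V_Py = rω cosθ + a·ω_rod·cosφ = -4.9605 m/s.
|V_P| = √(V_Px² + V_Py²) = 7.6819 m/s.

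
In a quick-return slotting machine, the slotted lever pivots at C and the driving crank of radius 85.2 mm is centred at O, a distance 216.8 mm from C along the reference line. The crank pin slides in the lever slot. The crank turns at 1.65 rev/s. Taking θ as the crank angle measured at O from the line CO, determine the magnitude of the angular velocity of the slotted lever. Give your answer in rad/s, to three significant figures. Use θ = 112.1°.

ω = 10.37 rad/s (from 1.65 rev/s).
Crank pin A relative to C: A = (d + r cosθ, r sinθ); lever angle φ = atan2(r sinθ, d + r cosθ).
Differentiating tanφ: φ̇ = rω(d cosθ + r)/(d² + r² + 2dr cosθ).
d² + r² + 2dr cosθ = |CA|² = 0.0403625 m²;  d cosθ + r = +0.0036346 m.
|ω_lever| = |0.0852·10.37·+0.0036346| / 0.0403625 = 0.079539 rad/s.

0.0795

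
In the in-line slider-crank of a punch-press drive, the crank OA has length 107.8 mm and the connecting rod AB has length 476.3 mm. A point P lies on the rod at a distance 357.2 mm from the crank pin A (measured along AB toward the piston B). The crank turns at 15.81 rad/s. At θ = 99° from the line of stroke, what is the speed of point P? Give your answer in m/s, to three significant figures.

1.64

ω = 15.81 rad/s.  Crank-pin speed |V_A| = rω = 1.7043 m/s, perpendicular to OA.
Rod angle: sinφ = −(r/L) sinθ ⇒ φ = -12.917°; ω_rod = −rω cosθ/√(L²−r²sin²θ) = +0.57429 rad/s.
V_P = V_A + ω_rod × AP, with AP = 0.3572 m along the rod.
Components: V_Px = −rω sinθ − a·ω_rod·sinφ = -1.6375 m/s;  V_Py = rω cosθ + a·ω_rod·cosφ = -0.066668 m/s.
|V_P| = √(V_Px² + V_Py²) = 1.6388 m/s.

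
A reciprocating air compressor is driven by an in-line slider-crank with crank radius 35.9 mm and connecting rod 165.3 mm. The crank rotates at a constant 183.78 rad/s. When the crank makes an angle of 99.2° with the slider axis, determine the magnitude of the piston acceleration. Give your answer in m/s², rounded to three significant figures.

449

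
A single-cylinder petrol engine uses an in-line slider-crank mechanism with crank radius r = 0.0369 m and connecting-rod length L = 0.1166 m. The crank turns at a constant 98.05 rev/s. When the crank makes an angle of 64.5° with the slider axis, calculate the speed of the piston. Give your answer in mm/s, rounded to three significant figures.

23400

ω = 2π·98 = 616.1 rad/s
For an in-line slider-crank, x = r cosθ + √(L² − r² sin²θ), so v = −rω sinθ·[1 + r cosθ/√(L² − r² sin²θ)].
With r = 0.0369 m, L = 0.1166 m, θ = 64.5°: √(L² − r² sin²θ) = 0.11174 m.
v = −0.0369·616.1·0.90259·[1 + 0.0369·0.43051/0.11174] = -23.435 m/s.
|v| = 23.435 m/s = 23435 mm/s.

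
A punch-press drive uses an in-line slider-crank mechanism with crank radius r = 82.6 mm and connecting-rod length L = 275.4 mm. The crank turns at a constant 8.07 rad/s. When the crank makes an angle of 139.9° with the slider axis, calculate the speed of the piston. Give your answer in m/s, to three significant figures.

ω = 8.07 rad/s
For an in-line slider-crank, x = r cosθ + √(L² − r² sin²θ), so v = −rω sinθ·[1 + r cosθ/√(L² − r² sin²θ)].
With r = 0.0826 m, L = 0.2754 m, θ = 139.9°: √(L² − r² sin²θ) = 0.27021 m.
v = −0.0826·8.07·0.64412·[1 + 0.0826·-0.76492/0.27021] = -0.32897 m/s.
|v| = 0.32897 m/s.

0.329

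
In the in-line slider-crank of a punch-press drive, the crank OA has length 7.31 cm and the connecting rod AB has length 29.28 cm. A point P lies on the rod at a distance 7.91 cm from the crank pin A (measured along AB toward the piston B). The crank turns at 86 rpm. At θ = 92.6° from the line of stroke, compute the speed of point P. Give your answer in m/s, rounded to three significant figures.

ω = 9.006 rad/s.  Crank-pin speed |V_A| = rω = 0.65833 m/s, perpendicular to OA.
Rod angle: sinφ = −(r/L) sinθ ⇒ φ = -14.442°; ω_rod = −rω cosθ/√(L²−r²sin²θ) = +0.10532 rad/s.
V_P = V_A + ω_rod × AP, with AP = 0.0791 m along the rod.
Components: V_Px = −rω sinθ − a·ω_rod·sinφ = -0.65558 m/s;  V_Py = rω cosθ + a·ω_rod·cosφ = -0.021796 m/s.
|V_P| = √(V_Px² + V_Py²) = 0.65594 m/s.

0.656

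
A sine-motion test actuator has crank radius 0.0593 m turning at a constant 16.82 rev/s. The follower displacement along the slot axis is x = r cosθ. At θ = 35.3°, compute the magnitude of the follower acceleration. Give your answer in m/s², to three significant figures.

541

ω = 105.7 rad/s (from 16.82 rev/s).
x = r cosθ ⇒ ẍ = −rω² cosθ (ω constant).
|a| = rω²|cosθ| = 0.0593·(105.7)²·|cos 35.3°| = 540.54 m/s².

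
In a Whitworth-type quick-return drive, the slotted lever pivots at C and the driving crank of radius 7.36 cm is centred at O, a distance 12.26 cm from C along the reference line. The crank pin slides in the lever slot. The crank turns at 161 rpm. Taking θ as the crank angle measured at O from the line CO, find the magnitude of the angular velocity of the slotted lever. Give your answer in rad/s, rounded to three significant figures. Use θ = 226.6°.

1.64

ω = 16.86 rad/s (from 161 rpm).
Crank pin A relative to C: A = (d + r cosθ, r sinθ); lever angle φ = atan2(r sinθ, d + r cosθ).
Differentiating tanφ: φ̇ = rω(d cosθ + r)/(d² + r² + 2dr cosθ).
d² + r² + 2dr cosθ = |CA|² = 0.00804804 m²;  d cosθ + r = -0.010637 m.
|ω_lever| = |0.0736·16.86·-0.010637| / 0.00804804 = 1.6401 rad/s.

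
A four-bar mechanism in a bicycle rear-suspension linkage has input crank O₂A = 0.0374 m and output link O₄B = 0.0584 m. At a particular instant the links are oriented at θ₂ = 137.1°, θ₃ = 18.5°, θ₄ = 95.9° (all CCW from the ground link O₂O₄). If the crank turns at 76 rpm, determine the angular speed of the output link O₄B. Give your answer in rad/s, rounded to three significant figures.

4.59

ω₂ = 7.959 rad/s (from 76 rpm).
Differentiating the loop-closure r₂e^{iθ₂}+r₃e^{iθ₃}=r₁+r₄e^{iθ₄} gives r₂ω₂e^{iθ₂}+r₃ω₃e^{iθ₃}=r₄ω₄e^{iθ₄}.
Eliminating the other unknown: ω₄ = r₂ω₂ sin(θ₂−θ₃) / [r₄ sin(θ₄−θ₃)].
Numerator sine = +0.87798; denominator sine = +0.97592.
Result = 0.0374·7.959·(+0.87798) / (0.0584·(+0.97592)) = +4.5854 rad/s; magnitude 4.5854 rad/s.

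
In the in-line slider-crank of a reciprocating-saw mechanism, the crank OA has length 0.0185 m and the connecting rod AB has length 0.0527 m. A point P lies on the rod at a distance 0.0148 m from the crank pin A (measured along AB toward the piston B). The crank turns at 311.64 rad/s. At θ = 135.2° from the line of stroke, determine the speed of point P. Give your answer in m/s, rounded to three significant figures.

ω = 311.6 rad/s.  Crank-pin speed |V_A| = rω = 5.7653 m/s, perpendicular to OA.
Rod angle: sinφ = −(r/L) sinθ ⇒ φ = -14.321°; ω_rod = −rω cosθ/√(L²−r²sin²θ) = +80.116 rad/s.
V_P = V_A + ω_rod × AP, with AP = 0.0148 m along the rod.
Components: V_Px = −rω sinθ − a·ω_rod·sinφ = -3.7692 m/s;  V_Py = rω cosθ + a·ω_rod·cosφ = -2.942 m/s.
|V_P| = √(V_Px² + V_Py²) = 4.7814 m/s.

4.78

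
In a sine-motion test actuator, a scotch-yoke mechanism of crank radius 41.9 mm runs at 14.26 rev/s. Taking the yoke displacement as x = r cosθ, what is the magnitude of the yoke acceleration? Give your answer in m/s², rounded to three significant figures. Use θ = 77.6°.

72.2

ω = 89.6 rad/s (from 14.26 rev/s).
x = r cosθ ⇒ ẍ = −rω² cosθ (ω constant).
|a| = rω²|cosθ| = 0.0419·(89.6)²·|cos 77.6°| = 72.23 m/s².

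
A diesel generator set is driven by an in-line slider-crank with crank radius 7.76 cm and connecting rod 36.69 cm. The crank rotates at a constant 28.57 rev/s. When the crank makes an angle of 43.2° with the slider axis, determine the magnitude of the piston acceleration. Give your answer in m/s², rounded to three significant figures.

1860

ω = 2π·28.6 = 179.5 rad/s
x(θ) = r cosθ + √(L² − r² sin²θ); with ω constant, a = ω²·d²x/dθ².
d²x/dθ² = −r cosθ − r²(cos2θ)/√u − r⁴ sin²2θ/(4u^{3/2}),  u = L² − r² sin²θ = 0.131794 m².
Substituting r = 0.0776 m, L = 0.3669 m, θ = 43.2°: d²x/dθ² = -0.057798 m.
a = ω²·d²x/dθ² = (179.5)²·(-0.057798) = -1862.5 m/s²;  |a| = 1862.5 m/s².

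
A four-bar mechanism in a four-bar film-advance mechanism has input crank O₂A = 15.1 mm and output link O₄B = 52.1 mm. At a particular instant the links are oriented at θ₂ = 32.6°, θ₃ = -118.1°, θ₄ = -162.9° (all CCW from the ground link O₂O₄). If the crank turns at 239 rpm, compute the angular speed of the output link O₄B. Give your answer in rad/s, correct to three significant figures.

ω₂ = 25.03 rad/s (from 239 rpm).
Differentiating the loop-closure r₂e^{iθ₂}+r₃e^{iθ₃}=r₁+r₄e^{iθ₄} gives r₂ω₂e^{iθ₂}+r₃ω₃e^{iθ₃}=r₄ω₄e^{iθ₄}.
Eliminating the other unknown: ω₄ = r₂ω₂ sin(θ₂−θ₃) / [r₄ sin(θ₄−θ₃)].
Numerator sine = +0.48938; denominator sine = -0.70463.
Result = 0.0151·25.03·(+0.48938) / (0.0521·(-0.70463)) = -5.0379 rad/s; magnitude 5.0379 rad/s.

5.04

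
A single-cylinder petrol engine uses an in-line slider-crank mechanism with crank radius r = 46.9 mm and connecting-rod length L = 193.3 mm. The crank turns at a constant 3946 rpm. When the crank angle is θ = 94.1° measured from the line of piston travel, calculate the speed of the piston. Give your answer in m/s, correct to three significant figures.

19.0

ω = 2π·3946/60 = 413.2 rad/s
For an in-line slider-crank, x = r cosθ + √(L² − r² sin²θ), so v = −rω sinθ·[1 + r cosθ/√(L² − r² sin²θ)].
With r = 0.0469 m, L = 0.1933 m, θ = 94.1°: √(L² − r² sin²θ) = 0.18755 m.
v = −0.0469·413.2·0.99744·[1 + 0.0469·-0.07150/0.18755] = -18.985 m/s.
|v| = 18.985 m/s.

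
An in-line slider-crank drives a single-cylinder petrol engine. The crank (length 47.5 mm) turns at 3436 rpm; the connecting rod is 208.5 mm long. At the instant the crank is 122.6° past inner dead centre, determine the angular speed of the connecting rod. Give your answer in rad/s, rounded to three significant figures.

ω = 359.8 rad/s (converted from 3436 rpm).
The rod makes angle φ with the slider axis where L sinφ = r sinθ; differentiating, L cosφ·φ̇ = r ω cosθ.
L cosφ = √(L² − r² sin²θ) = 0.20462 m.
|ω_rod| = r ω |cosθ| / √(L² − r² sin²θ) = 0.0475·359.8·0.53877/0.20462 = 45.001 rad/s.

45.0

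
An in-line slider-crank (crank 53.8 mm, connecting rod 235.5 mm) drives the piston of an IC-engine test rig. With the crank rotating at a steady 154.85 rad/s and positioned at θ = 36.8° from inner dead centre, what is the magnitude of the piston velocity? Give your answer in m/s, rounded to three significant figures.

5.91

ω = 154.8 rad/s
For an in-line slider-crank, x = r cosθ + √(L² − r² sin²θ), so v = −rω sinθ·[1 + r cosθ/√(L² − r² sin²θ)].
With r = 0.0538 m, L = 0.2355 m, θ = 36.8°: √(L² − r² sin²θ) = 0.23328 m.
v = −0.0538·154.8·0.59902·[1 + 0.0538·0.80073/0.23328] = -5.912 m/s.
|v| = 5.912 m/s.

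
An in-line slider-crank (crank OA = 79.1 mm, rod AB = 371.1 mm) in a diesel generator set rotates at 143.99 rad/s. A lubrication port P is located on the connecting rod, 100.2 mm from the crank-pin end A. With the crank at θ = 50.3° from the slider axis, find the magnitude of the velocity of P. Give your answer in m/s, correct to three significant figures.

ω = 144 rad/s.  Crank-pin speed |V_A| = rω = 11.39 m/s, perpendicular to OA.
Rod angle: sinφ = −(r/L) sinθ ⇒ φ = -9.439°; ω_rod = −rω cosθ/√(L²−r²sin²θ) = -19.874 rad/s.
V_P = V_A + ω_rod × AP, with AP = 0.1002 m along the rod.
Components: V_Px = −rω sinθ − a·ω_rod·sinφ = -9.0897 m/s;  V_Py = rω cosθ + a·ω_rod·cosφ = +5.3109 m/s.
|V_P| = √(V_Px² + V_Py²) = 10.528 m/s.

10.5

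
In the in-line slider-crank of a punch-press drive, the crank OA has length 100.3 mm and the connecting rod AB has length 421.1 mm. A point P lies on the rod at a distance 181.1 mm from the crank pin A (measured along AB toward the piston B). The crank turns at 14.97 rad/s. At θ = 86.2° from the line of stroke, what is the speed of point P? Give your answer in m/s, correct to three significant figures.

1.51

ω = 14.97 rad/s.  Crank-pin speed |V_A| = rω = 1.5015 m/s, perpendicular to OA.
Rod angle: sinφ = −(r/L) sinθ ⇒ φ = -13.749°; ω_rod = −rω cosθ/√(L²−r²sin²θ) = -0.24328 rad/s.
V_P = V_A + ω_rod × AP, with AP = 0.1811 m along the rod.
Components: V_Px = −rω sinθ − a·ω_rod·sinφ = -1.5087 m/s;  V_Py = rω cosθ + a·ω_rod·cosφ = +0.056714 m/s.
|V_P| = √(V_Px² + V_Py²) = 1.5097 m/s.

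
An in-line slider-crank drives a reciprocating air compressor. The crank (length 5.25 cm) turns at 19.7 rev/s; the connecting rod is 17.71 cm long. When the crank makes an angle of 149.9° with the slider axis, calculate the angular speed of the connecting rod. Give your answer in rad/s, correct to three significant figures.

ω = 123.8 rad/s (converted from 19.7 rev/s).
The rod makes angle φ with the slider axis where L sinφ = r sinθ; differentiating, L cosφ·φ̇ = r ω cosθ.
L cosφ = √(L² − r² sin²θ) = 0.17513 m.
|ω_rod| = r ω |cosθ| / √(L² − r² sin²θ) = 0.0525·123.8·0.86515/0.17513 = 32.102 rad/s.

32.1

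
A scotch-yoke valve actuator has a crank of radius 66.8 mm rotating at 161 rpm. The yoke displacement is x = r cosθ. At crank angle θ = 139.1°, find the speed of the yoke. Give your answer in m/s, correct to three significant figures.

0.737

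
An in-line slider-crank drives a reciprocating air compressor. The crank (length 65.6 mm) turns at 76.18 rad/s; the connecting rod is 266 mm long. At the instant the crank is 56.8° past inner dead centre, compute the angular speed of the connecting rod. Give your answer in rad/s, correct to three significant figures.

ω = 76.18 rad/s
The rod makes angle φ with the slider axis where L sinφ = r sinθ; differentiating, L cosφ·φ̇ = r ω cosθ.
L cosφ = √(L² − r² sin²θ) = 0.26027 m.
|ω_rod| = r ω |cosθ| / √(L² − r² sin²θ) = 0.0656·76.18·0.54756/0.26027 = 10.513 rad/s.

10.5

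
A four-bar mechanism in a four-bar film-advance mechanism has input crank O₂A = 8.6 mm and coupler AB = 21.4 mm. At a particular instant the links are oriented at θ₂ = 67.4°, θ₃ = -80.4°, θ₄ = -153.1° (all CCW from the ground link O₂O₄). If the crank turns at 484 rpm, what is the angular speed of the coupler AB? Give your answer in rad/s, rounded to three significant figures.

ω₂ = 50.68 rad/s (from 484 rpm).
Differentiating the loop-closure r₂e^{iθ₂}+r₃e^{iθ₃}=r₁+r₄e^{iθ₄} gives r₂ω₂e^{iθ₂}+r₃ω₃e^{iθ₃}=r₄ω₄e^{iθ₄}.
Eliminating the other unknown: ω₃ = r₂ω₂ sin(θ₄−θ₂) / [r₃ sin(θ₃−θ₄)].
Numerator sine = +0.64945; denominator sine = +0.95476.
Result = 0.0086·50.68·(+0.64945) / (0.0214·(+0.95476)) = +13.855 rad/s; magnitude 13.855 rad/s.

13.9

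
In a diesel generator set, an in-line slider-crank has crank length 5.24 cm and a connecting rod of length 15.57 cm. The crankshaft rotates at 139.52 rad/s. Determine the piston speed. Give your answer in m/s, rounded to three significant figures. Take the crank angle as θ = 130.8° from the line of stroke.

4.28

ω = 139.5 rad/s
For an in-line slider-crank, x = r cosθ + √(L² − r² sin²θ), so v = −rω sinθ·[1 + r cosθ/√(L² − r² sin²θ)].
With r = 0.0524 m, L = 0.1557 m, θ = 130.8°: √(L² − r² sin²θ) = 0.15056 m.
v = −0.0524·139.5·0.75700·[1 + 0.0524·-0.65342/0.15056] = -4.2757 m/s.
|v| = 4.2757 m/s.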